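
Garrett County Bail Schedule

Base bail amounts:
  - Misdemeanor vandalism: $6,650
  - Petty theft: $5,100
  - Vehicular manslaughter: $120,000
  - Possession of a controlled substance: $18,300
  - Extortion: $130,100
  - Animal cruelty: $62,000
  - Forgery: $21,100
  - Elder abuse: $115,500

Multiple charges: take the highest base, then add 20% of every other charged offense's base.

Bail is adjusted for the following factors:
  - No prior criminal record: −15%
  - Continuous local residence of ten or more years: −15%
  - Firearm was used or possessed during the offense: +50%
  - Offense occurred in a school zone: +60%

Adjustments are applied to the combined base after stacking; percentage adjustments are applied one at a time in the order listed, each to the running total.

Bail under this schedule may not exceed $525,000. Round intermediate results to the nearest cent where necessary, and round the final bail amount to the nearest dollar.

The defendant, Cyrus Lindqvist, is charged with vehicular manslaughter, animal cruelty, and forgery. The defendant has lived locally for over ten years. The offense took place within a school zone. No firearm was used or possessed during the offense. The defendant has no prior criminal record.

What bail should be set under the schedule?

Base amounts from the schedule: vehicular manslaughter $120,000; animal cruelty $62,000; forgery $21,100.
Stacking rule: highest base plus 20% of each additional charge. Highest is vehicular manslaughter at $120,000. Additional: $62,000 × 20% = $12,400; $21,100 × 20% = $4,220. Combined base = $120,000 + $16,620 = $136,620.
No prior criminal record (−15%): $136,620 × 0.85 = $116,127.
Continuous local residence of ten or more years (−15%): $116,127 × 0.85 = $98,707.95.
Offense occurred in a school zone (+60%): $98,707.95 × 1.6 = $157,932.72.
$157,932.72 is within the $525,000 maximum.
Rounded to the nearest dollar: $157,933.

$157,933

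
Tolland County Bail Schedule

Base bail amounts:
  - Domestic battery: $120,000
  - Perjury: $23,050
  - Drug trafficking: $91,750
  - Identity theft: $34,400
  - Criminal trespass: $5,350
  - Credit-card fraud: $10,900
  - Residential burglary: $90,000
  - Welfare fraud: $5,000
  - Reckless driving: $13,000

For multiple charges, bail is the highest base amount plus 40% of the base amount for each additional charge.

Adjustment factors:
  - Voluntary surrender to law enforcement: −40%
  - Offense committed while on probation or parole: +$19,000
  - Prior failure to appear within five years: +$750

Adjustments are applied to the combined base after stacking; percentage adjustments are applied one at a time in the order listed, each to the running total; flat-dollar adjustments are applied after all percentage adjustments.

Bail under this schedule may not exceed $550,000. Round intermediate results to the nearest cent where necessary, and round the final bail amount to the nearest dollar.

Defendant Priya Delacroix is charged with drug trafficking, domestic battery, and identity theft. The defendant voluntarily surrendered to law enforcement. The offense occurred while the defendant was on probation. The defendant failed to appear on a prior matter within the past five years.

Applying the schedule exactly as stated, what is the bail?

Base amounts from the schedule: drug trafficking $91,750; domestic battery $120,000; identity theft $34,400.
Stacking rule: highest base plus 40% of each additional charge. Highest is domestic battery at $120,000. Additional: $91,750 × 40% = $36,700; $34,400 × 40% = $13,760. Combined base = $120,000 + $50,460 = $170,460.
Voluntary surrender to law enforcement (−40%): $170,460 × 0.6 = $102,276.
Offense committed while on probation or parole (+$19,000 flat): $102,276 + $19,000 = $121,276.
Prior failure to appear within five years (+$750 flat): $121,276 + $750 = $122,026.
$122,026 is within the $550,000 maximum.

$122,026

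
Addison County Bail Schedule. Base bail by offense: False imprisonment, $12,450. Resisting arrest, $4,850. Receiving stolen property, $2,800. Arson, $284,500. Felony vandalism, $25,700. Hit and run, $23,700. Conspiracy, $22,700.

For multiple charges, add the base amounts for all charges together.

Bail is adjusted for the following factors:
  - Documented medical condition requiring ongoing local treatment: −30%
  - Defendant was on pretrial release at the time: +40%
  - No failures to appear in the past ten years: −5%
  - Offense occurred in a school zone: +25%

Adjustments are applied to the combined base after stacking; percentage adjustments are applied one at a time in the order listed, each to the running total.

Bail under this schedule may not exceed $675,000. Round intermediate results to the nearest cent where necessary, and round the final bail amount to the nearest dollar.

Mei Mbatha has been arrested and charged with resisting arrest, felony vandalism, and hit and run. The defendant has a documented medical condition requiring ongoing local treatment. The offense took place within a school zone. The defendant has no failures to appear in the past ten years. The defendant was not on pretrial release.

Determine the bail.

$45,095

Base amounts from the schedule: resisting arrest $4,850; felony vandalism $25,700; hit and run $23,700.
Stacking rule: sum of all bases. $4,850 + $25,700 + $23,700 = $54,250.
Documented medical condition requiring ongoing local treatment (−30%): $54,250 × 0.7 = $37,975.
No failures to appear in the past ten years (−5%): $37,975 × 0.95 = $36,076.25.
Offense occurred in a school zone (+25%): $36,076.25 × 1.25 = $45,095.31.
$45,095.31 is within the $675,000 maximum.
Rounded to the nearest dollar: $45,095.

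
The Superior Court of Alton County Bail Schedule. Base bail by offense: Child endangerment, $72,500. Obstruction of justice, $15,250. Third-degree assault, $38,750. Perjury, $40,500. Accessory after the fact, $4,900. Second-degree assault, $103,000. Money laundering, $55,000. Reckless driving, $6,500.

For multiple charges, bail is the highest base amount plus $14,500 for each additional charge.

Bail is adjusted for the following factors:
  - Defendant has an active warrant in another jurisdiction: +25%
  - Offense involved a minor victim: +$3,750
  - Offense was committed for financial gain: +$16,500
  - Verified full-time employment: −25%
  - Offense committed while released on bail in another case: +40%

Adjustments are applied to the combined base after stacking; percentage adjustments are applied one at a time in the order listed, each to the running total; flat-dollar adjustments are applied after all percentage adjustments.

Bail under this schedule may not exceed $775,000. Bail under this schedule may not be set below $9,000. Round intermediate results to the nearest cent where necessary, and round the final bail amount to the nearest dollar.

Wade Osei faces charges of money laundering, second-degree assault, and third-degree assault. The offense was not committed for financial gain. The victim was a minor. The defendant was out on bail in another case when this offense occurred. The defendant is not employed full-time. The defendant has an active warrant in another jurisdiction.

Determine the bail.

Base amounts from the schedule: money laundering $55,000; second-degree assault $103,000; third-degree assault $38,750.
Stacking rule: highest base plus $14,500 per additional charge. Highest is second-degree assault at $103,000; 2 additional charges → +$29,000. Combined base = $132,000.
Defendant has an active warrant in another jurisdiction (+25%): $132,000 × 1.25 = $165,000.
Offense committed while released on bail in another case (+40%): $165,000 × 1.4 = $231,000.
Offense involved a minor victim (+$3,750 flat): $231,000 + $3,750 = $234,750.
$234,750 is within the $775,000 maximum.
$234,750 is at or above the $9,000 minimum.

$234,750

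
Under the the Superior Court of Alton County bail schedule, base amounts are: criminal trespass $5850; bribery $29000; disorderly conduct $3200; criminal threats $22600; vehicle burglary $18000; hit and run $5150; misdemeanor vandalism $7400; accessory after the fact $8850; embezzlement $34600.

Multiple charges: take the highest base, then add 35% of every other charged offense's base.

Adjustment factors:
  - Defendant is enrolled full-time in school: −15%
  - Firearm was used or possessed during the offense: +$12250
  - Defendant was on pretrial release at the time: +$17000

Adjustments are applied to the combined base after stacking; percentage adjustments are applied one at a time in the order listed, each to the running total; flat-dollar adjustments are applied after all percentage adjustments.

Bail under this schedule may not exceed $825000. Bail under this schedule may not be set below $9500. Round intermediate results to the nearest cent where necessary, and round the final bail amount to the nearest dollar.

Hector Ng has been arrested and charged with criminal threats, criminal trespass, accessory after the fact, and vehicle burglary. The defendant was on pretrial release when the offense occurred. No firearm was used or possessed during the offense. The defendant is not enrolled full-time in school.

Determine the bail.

$51045

Base amounts from the schedule: criminal threats $22600; criminal trespass $5850; accessory after the fact $8850; vehicle burglary $18000.
Stacking rule: highest base plus 35% of each additional charge. Highest is criminal threats at $22600. Additional: $5850 × 35% = $2047.50; $8850 × 35% = $3097.50; $18000 × 35% = $6300. Combined base = $22600 + $11445 = $34045.
Defendant was on pretrial release at the time (+$17000 flat): $34045 + $17000 = $51045.
$51045 is within the $825000 maximum.
$51045 is at or above the $9500 minimum.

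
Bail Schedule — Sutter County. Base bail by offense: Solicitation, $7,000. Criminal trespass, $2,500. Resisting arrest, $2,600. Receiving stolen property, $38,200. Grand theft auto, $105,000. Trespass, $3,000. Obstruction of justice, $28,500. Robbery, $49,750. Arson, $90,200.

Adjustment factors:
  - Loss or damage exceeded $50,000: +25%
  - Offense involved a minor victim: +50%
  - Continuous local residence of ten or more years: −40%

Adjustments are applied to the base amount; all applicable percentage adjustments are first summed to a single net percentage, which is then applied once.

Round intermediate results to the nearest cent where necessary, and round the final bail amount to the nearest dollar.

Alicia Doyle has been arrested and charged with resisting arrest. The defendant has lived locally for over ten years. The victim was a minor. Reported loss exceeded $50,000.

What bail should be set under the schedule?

Base amounts from the schedule: resisting arrest $2,600.
Single charge. Combined base = $2,600.
Net percentage adjustment: +25% +50% −40% = +35%. $2,600 × 1.35 = $3,510.

$3,510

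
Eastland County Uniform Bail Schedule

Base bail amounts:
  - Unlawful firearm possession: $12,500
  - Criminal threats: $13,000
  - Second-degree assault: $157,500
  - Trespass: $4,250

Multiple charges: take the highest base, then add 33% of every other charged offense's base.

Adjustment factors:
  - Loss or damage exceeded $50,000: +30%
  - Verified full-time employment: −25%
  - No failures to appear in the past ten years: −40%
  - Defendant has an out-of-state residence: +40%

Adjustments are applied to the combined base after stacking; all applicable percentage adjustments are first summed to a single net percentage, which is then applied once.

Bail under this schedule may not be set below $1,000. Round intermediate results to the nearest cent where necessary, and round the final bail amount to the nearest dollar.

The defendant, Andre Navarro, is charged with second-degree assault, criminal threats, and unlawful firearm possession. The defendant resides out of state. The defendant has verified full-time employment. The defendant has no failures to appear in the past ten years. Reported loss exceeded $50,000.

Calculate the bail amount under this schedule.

$174,211

Base amounts from the schedule: second-degree assault $157,500; criminal threats $13,000; unlawful firearm possession $12,500.
Stacking rule: highest base plus 33% of each additional charge. Highest is second-degree assault at $157,500. Additional: $13,000 × 33% = $4,290; $12,500 × 33% = $4,125. Combined base = $157,500 + $8,415 = $165,915.
Net percentage adjustment: +30% −25% −40% +40% = +5%. $165,915 × 1.05 = $174,210.75.
$174,210.75 is at or above the $1,000 minimum.
Rounded to the nearest dollar: $174,211.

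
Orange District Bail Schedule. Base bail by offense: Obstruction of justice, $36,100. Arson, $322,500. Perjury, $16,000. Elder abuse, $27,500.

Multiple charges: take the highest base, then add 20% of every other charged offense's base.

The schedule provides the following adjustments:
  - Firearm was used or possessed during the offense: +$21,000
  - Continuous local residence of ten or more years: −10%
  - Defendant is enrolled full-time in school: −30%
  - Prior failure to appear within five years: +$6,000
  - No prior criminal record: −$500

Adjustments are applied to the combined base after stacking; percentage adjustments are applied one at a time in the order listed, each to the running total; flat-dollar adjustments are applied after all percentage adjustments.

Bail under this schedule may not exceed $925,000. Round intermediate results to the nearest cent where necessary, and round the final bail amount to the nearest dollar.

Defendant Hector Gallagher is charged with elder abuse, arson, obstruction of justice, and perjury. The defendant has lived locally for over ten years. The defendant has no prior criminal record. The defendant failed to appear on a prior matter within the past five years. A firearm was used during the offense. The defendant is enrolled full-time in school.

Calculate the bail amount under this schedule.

$239,705

Base amounts from the schedule: elder abuse $27,500; arson $322,500; obstruction of justice $36,100; perjury $16,000.
Stacking rule: highest base plus 20% of each additional charge. Highest is arson at $322,500. Additional: $27,500 × 20% = $5,500; $36,100 × 20% = $7,220; $16,000 × 20% = $3,200. Combined base = $322,500 + $15,920 = $338,420.
Continuous local residence of ten or more years (−10%): $338,420 × 0.9 = $304,578.
Defendant is enrolled full-time in school (−30%): $304,578 × 0.7 = $213,204.60.
Firearm was used or possessed during the offense (+$21,000 flat): $213,204.60 + $21,000 = $234,204.60.
Prior failure to appear within five years (+$6,000 flat): $234,204.60 + $6,000 = $240,204.60.
No prior criminal record (−$500 flat): $240,204.60 − $500 = $239,704.60.
$239,704.60 is within the $925,000 maximum.
Rounded to the nearest dollar: $239,705.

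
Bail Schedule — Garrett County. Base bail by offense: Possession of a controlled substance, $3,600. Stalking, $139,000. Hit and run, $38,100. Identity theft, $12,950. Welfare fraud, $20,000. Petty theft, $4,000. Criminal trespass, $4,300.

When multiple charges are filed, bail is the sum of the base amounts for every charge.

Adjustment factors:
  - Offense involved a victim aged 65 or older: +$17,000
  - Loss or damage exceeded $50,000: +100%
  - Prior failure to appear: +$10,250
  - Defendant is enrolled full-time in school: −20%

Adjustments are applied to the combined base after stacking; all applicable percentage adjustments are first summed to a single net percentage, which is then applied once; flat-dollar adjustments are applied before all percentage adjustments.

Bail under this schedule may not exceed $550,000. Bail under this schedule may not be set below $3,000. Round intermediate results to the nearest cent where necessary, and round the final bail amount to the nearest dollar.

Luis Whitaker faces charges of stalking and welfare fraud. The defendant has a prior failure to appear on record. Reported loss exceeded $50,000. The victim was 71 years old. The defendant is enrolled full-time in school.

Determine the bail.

Base amounts from the schedule: stalking $139,000; welfare fraud $20,000.
Stacking rule: sum of all bases. $139,000 + $20,000 = $159,000.
Offense involved a victim aged 65 or older (+$17,000 flat): $159,000 + $17,000 = $176,000.
Prior failure to appear (+$10,250 flat): $176,000 + $10,250 = $186,250.
Net percentage adjustment: +100% −20% = +80%. $186,250 × 1.8 = $335,250.
$335,250 is within the $550,000 maximum.
$335,250 is at or above the $3,000 minimum.

$335,250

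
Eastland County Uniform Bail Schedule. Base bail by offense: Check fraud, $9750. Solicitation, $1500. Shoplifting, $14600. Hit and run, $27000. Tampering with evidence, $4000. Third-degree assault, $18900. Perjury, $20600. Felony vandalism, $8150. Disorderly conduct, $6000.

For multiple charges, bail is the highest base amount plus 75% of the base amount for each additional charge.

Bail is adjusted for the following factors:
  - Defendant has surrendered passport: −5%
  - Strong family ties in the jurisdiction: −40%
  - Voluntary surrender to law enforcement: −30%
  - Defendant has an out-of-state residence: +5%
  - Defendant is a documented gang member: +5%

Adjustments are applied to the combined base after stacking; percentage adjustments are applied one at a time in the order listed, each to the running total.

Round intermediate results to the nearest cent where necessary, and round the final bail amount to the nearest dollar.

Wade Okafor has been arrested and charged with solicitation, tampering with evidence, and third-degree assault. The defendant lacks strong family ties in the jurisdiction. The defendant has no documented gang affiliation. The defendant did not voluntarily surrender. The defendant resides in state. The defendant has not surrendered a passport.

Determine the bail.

Base amounts from the schedule: solicitation $1500; tampering with evidence $4000; third-degree assault $18900.
Stacking rule: highest base plus 75% of each additional charge. Highest is third-degree assault at $18900. Additional: $1500 × 75% = $1125; $4000 × 75% = $3000. Combined base = $18900 + $4125 = $23025.
No adjustment factors apply to this defendant.

$23025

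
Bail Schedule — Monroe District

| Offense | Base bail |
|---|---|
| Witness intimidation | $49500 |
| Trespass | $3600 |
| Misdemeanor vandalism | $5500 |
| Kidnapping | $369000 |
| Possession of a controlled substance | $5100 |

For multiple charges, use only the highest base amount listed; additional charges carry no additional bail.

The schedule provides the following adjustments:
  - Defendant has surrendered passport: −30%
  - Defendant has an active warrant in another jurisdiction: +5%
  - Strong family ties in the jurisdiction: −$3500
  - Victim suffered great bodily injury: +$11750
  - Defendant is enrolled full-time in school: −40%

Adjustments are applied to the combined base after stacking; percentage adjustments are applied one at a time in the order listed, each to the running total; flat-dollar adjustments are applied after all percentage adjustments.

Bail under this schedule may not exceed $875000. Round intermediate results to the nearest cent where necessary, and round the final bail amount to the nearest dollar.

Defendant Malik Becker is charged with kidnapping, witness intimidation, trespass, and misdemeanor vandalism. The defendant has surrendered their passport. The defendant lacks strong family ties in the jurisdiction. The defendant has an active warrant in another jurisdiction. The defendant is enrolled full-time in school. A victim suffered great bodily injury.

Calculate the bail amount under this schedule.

$174479

Base amounts from the schedule: kidnapping $369000; witness intimidation $49500; trespass $3600; misdemeanor vandalism $5500.
Stacking rule: use the highest base only. Highest is kidnapping at $369000. Combined base = $369000.
Defendant has surrendered passport (−30%): $369000 × 0.7 = $258300.
Defendant has an active warrant in another jurisdiction (+5%): $258300 × 1.05 = $271215.
Defendant is enrolled full-time in school (−40%): $271215 × 0.6 = $162729.
Victim suffered great bodily injury (+$11750 flat): $162729 + $11750 = $174479.
$174479 is within the $875000 maximum.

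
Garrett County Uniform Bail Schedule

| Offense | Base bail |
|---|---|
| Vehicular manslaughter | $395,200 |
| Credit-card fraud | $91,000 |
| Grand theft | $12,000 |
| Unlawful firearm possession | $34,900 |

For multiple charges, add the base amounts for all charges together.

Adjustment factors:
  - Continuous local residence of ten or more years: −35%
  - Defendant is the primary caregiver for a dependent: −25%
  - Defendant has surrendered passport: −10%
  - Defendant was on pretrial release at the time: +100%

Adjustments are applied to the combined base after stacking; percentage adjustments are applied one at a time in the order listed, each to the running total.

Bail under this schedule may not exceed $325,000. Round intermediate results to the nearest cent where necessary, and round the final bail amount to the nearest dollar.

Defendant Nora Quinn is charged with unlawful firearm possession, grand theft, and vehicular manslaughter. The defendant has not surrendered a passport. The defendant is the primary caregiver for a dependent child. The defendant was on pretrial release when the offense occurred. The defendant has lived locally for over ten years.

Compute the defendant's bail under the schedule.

Base amounts from the schedule: unlawful firearm possession $34,900; grand theft $12,000; vehicular manslaughter $395,200.
Stacking rule: sum of all bases. $34,900 + $12,000 + $395,200 = $442,100.
Continuous local residence of ten or more years (−35%): $442,100 × 0.65 = $287,365.
Defendant is the primary caregiver for a dependent (−25%): $287,365 × 0.75 = $215,523.75.
Defendant was on pretrial release at the time (+100%): $215,523.75 × 2 = $431,047.50.
Result $431,047.50 exceeds the maximum of $325,000; bail is capped at $325,000.

$325,000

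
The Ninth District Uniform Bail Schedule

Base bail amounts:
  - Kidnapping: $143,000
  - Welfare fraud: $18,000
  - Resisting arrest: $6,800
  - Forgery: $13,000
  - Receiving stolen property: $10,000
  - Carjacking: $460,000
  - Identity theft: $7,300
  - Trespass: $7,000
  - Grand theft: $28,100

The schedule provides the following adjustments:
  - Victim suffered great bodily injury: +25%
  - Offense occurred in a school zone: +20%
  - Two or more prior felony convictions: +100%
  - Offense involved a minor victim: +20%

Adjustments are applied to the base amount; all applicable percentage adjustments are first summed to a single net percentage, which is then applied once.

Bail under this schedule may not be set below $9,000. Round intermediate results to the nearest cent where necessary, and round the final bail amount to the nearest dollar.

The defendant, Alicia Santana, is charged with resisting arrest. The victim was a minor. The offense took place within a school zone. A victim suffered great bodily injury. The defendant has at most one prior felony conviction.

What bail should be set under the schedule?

$11,220

Base amounts from the schedule: resisting arrest $6,800.
Single charge. Combined base = $6,800.
Net percentage adjustment: +25% +20% +20% = +65%. $6,800 × 1.65 = $11,220.
$11,220 is at or above the $9,000 minimum.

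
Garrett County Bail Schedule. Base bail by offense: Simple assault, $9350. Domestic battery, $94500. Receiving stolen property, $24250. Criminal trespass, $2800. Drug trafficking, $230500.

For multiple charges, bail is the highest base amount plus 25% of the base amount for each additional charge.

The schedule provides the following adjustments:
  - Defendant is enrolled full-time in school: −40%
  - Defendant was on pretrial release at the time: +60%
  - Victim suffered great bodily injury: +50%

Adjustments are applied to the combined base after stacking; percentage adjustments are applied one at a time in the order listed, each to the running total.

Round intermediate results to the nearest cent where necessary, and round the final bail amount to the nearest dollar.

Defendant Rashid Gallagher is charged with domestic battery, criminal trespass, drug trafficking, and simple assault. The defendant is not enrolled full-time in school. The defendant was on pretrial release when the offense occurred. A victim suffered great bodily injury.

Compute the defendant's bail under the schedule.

Base amounts from the schedule: domestic battery $94500; criminal trespass $2800; drug trafficking $230500; simple assault $9350.
Stacking rule: highest base plus 25% of each additional charge. Highest is drug trafficking at $230500. Additional: $94500 × 25% = $23625; $2800 × 25% = $700; $9350 × 25% = $2337.50. Combined base = $230500 + $26662.50 = $257162.50.
Defendant was on pretrial release at the time (+60%): $257162.50 × 1.6 = $411460.
Victim suffered great bodily injury (+50%): $411460 × 1.5 = $617190.

$617190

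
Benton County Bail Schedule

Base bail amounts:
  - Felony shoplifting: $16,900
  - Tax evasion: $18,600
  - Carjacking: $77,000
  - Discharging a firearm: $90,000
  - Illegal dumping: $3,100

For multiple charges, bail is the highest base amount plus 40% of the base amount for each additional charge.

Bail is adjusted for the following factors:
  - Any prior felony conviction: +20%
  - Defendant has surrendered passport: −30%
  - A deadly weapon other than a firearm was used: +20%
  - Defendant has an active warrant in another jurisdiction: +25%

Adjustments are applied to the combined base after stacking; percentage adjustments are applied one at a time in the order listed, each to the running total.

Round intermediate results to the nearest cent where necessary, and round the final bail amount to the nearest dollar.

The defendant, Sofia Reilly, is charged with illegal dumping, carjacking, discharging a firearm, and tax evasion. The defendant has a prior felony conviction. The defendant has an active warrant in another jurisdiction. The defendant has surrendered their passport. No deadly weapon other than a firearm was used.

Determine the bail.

$135,954

Base amounts from the schedule: illegal dumping $3,100; carjacking $77,000; discharging a firearm $90,000; tax evasion $18,600.
Stacking rule: highest base plus 40% of each additional charge. Highest is discharging a firearm at $90,000. Additional: $3,100 × 40% = $1,240; $77,000 × 40% = $30,800; $18,600 × 40% = $7,440. Combined base = $90,000 + $39,480 = $129,480.
Any prior felony conviction (+20%): $129,480 × 1.2 = $155,376.
Defendant has surrendered passport (−30%): $155,376 × 0.7 = $108,763.20.
Defendant has an active warrant in another jurisdiction (+25%): $108,763.20 × 1.25 = $135,954.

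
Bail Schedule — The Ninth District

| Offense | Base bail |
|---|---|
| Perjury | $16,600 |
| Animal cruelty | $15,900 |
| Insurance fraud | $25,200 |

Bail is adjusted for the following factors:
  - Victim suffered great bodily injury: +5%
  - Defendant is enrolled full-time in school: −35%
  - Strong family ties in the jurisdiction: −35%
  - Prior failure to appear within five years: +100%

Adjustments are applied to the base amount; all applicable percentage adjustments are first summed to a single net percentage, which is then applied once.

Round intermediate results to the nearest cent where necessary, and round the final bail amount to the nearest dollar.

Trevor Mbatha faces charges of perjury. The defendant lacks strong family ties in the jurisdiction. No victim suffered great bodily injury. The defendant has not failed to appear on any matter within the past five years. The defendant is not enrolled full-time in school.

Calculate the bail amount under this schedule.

Base amounts from the schedule: perjury $16,600.
Single charge. Combined base = $16,600.
No adjustment factors apply to this defendant.

$16,600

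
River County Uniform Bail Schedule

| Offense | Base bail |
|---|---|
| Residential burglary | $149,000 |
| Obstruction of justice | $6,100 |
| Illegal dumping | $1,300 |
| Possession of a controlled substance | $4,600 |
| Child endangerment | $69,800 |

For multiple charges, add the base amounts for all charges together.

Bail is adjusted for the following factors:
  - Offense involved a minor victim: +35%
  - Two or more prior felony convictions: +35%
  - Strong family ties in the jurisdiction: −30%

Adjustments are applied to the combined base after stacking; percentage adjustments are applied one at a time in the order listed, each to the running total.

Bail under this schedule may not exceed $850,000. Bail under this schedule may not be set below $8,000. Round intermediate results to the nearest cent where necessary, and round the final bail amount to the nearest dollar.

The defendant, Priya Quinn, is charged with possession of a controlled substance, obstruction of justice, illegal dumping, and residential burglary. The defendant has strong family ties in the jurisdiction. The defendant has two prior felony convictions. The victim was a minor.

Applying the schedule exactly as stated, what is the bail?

Base amounts from the schedule: possession of a controlled substance $4,600; obstruction of justice $6,100; illegal dumping $1,300; residential burglary $149,000.
Stacking rule: sum of all bases. $4,600 + $6,100 + $1,300 + $149,000 = $161,000.
Offense involved a minor victim (+35%): $161,000 × 1.35 = $217,350.
Two or more prior felony convictions (+35%): $217,350 × 1.35 = $293,422.50.
Strong family ties in the jurisdiction (−30%): $293,422.50 × 0.7 = $205,395.75.
$205,395.75 is within the $850,000 maximum.
$205,395.75 is at or above the $8,000 minimum.
Rounded to the nearest dollar: $205,396.

$205,396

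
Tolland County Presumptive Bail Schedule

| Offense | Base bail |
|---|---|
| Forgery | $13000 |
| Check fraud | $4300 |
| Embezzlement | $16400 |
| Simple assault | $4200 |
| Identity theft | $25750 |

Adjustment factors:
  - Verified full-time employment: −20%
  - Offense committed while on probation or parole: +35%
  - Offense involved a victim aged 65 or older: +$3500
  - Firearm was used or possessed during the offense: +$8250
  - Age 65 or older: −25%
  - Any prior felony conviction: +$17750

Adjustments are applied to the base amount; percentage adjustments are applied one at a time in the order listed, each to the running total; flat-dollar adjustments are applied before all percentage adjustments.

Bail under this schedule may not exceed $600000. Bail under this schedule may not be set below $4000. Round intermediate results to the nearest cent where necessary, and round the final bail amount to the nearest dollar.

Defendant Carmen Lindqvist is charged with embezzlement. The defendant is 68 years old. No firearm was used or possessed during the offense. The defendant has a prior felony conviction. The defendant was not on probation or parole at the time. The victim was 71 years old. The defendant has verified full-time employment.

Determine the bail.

$22590

Base amounts from the schedule: embezzlement $16400.
Single charge. Combined base = $16400.
Offense involved a victim aged 65 or older (+$3500 flat): $16400 + $3500 = $19900.
Any prior felony conviction (+$17750 flat): $19900 + $17750 = $37650.
Verified full-time employment (−20%): $37650 × 0.8 = $30120.
Age 65 or older (−25%): $30120 × 0.75 = $22590.
$22590 is within the $600000 maximum.
$22590 is at or above the $4000 minimum.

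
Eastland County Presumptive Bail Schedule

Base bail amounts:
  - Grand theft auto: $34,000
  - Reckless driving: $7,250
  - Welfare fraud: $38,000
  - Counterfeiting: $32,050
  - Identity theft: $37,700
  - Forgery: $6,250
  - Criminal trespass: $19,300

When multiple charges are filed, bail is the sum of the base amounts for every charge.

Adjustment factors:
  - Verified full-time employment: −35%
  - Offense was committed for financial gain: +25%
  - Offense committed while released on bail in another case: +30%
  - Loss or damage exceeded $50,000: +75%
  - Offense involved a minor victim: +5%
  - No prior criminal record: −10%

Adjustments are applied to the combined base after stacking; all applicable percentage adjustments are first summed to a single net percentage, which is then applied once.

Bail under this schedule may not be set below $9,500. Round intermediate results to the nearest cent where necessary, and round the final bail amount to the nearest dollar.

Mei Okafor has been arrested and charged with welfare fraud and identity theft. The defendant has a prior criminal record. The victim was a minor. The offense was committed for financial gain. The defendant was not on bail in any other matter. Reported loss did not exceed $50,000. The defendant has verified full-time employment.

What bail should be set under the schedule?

Base amounts from the schedule: welfare fraud $38,000; identity theft $37,700.
Stacking rule: sum of all bases. $38,000 + $37,700 = $75,700.
Net percentage adjustment: −35% +25% +5% = −5%. $75,700 × 0.95 = $71,915.
$71,915 is at or above the $9,500 minimum.

$71,915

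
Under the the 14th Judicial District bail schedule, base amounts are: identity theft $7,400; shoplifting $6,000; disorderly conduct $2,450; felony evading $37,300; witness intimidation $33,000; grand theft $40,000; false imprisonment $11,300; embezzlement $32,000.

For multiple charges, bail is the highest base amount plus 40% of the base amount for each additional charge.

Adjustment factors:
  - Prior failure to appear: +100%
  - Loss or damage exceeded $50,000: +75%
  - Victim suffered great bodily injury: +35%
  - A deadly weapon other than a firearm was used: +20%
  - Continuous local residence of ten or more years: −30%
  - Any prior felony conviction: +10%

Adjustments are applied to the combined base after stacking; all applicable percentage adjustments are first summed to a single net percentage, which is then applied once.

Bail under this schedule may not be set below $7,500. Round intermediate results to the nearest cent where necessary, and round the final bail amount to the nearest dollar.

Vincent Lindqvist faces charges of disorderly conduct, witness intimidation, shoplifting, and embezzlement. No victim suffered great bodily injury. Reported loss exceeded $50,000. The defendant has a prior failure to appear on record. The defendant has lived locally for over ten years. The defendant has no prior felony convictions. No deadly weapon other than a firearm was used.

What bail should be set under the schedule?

$120,491

Base amounts from the schedule: disorderly conduct $2,450; witness intimidation $33,000; shoplifting $6,000; embezzlement $32,000.
Stacking rule: highest base plus 40% of each additional charge. Highest is witness intimidation at $33,000. Additional: $2,450 × 40% = $980; $6,000 × 40% = $2,400; $32,000 × 40% = $12,800. Combined base = $33,000 + $16,180 = $49,180.
Net percentage adjustment: +100% +75% −30% = +145%. $49,180 × 2.45 = $120,491.
$120,491 is at or above the $7,500 minimum.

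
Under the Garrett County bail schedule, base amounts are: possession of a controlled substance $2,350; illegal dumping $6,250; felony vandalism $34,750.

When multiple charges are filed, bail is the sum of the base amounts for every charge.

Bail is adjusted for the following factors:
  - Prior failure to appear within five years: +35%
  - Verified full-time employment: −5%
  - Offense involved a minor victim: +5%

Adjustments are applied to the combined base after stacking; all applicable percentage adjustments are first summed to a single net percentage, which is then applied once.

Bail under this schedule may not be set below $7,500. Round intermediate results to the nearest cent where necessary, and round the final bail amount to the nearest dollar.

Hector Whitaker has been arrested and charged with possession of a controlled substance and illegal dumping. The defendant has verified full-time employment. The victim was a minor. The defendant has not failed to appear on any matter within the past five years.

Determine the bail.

$8,600

Base amounts from the schedule: possession of a controlled substance $2,350; illegal dumping $6,250.
Stacking rule: sum of all bases. $2,350 + $6,250 = $8,600.
Net percentage adjustment: −5% +5% = +0%. $8,600 × 1 = $8,600.
$8,600 is at or above the $7,500 minimum.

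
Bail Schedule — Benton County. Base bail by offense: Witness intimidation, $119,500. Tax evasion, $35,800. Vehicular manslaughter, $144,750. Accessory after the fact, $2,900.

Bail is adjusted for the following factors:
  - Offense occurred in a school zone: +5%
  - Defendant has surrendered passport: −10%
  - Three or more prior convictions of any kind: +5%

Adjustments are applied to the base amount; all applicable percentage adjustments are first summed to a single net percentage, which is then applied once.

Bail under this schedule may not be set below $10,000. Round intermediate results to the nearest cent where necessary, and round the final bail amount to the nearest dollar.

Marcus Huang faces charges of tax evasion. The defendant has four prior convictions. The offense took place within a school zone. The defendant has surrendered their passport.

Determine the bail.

$35,800

Base amounts from the schedule: tax evasion $35,800.
Single charge. Combined base = $35,800.
Net percentage adjustment: +5% −10% +5% = +0%. $35,800 × 1 = $35,800.
$35,800 is at or above the $10,000 minimum.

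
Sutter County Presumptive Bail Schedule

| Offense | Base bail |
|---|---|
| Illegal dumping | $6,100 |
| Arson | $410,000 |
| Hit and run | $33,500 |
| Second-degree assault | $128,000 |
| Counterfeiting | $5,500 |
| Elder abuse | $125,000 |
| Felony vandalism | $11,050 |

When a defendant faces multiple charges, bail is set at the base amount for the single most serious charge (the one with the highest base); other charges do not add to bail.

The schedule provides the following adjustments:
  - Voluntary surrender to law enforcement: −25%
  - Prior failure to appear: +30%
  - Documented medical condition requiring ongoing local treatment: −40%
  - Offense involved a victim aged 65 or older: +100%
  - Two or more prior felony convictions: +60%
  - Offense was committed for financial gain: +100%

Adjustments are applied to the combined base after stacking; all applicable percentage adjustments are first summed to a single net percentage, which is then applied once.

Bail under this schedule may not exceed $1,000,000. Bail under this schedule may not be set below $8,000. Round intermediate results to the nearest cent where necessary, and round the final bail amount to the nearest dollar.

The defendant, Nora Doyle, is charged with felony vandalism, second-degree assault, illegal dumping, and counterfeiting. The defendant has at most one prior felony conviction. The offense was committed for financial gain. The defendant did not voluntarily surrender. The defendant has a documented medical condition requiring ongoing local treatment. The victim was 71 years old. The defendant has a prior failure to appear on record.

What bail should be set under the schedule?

$371,200

Base amounts from the schedule: felony vandalism $11,050; second-degree assault $128,000; illegal dumping $6,100; counterfeiting $5,500.
Stacking rule: use the highest base only. Highest is second-degree assault at $128,000. Combined base = $128,000.
Net percentage adjustment: +30% −40% +100% +100% = +190%. $128,000 × 2.9 = $371,200.
$371,200 is within the $1,000,000 maximum.
$371,200 is at or above the $8,000 minimum.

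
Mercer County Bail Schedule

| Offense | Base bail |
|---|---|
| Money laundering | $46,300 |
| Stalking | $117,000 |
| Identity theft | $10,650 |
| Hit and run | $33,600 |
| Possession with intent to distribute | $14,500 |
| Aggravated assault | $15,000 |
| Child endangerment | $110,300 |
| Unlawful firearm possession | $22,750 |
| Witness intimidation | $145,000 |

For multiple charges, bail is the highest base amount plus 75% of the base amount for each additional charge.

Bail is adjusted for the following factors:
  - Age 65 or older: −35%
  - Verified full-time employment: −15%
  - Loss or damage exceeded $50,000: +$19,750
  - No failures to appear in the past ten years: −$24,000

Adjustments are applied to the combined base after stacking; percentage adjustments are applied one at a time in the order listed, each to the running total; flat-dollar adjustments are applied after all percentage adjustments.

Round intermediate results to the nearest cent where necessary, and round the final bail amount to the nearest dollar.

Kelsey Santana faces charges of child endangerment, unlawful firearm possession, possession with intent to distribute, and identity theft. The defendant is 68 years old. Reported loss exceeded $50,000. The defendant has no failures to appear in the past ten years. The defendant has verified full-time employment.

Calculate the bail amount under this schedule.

$76,539

Base amounts from the schedule: child endangerment $110,300; unlawful firearm possession $22,750; possession with intent to distribute $14,500; identity theft $10,650.
Stacking rule: highest base plus 75% of each additional charge. Highest is child endangerment at $110,300. Additional: $22,750 × 75% = $17,062.50; $14,500 × 75% = $10,875; $10,650 × 75% = $7,987.50. Combined base = $110,300 + $35,925 = $146,225.
Age 65 or older (−35%): $146,225 × 0.65 = $95,046.25.
Verified full-time employment (−15%): $95,046.25 × 0.85 = $80,789.31.
Loss or damage exceeded $50,000 (+$19,750 flat): $80,789.31 + $19,750 = $100,539.31.
No failures to appear in the past ten years (−$24,000 flat): $100,539.31 − $24,000 = $76,539.31.
Rounded to the nearest dollar: $76,539.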